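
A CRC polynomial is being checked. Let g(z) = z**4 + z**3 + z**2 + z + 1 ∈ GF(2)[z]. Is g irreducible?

Check for roots in GF(2): g(0) = 1; g(1) = 1.
No roots, so no linear factors.
Monic irreducibles of degree 2 over GF(2): z**2 + z + 1.
None of them divide g (all give nonzero remainder).
No irreducible factor of degree ≤ 2 exists, so g is irreducible over GF(2).

Yes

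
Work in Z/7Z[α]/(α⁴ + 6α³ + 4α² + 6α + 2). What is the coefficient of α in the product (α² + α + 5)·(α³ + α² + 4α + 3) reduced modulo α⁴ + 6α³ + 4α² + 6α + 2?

3

Multiply in Z/7Z[α]: (α² + α + 5)·(α³ + α² + 4α + 3) = α⁵ + 2α⁴ + 3α³ + 5α² + 2α + 1.
Reduce using α⁴ ≡ α³ + 3α² + α + 5 (mod α⁴ + 6α³ + 4α² + 6α + 2).
Reduced: 2α³ + α² + 3α + 2.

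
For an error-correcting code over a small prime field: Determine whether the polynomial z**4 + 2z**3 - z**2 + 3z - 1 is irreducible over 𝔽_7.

Yes

Write h(z) = z**4 + 2z**3 - z**2 + 3z - 1.
Check for roots in 𝔽_7: h(0) = 6; h(1) = 4; h(2) = 5; h(3) = 1; h(4) = 1; h(5) = 3; h(6) = 1.
No roots, so no linear factors.
Degree-2 irreducible divisors: test the 21 monic irreducibles of degree 2 over GF(7).
None of them divide h (all give nonzero remainder).
No irreducible factor of degree ≤ 2 exists, so h is irreducible over GF(7).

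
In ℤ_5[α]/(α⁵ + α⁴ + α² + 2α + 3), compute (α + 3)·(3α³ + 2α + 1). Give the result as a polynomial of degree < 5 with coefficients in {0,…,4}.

3α^4 + 4α^3 + 2α^2 + 2α + 3

Multiply in ℤ_5[α]: (α + 3)·(3α³ + 2α + 1) = 3α⁴ + 4α³ + 2α² + 2α + 3.
Reduced: 3α⁴ + 4α³ + 2α² + 2α + 3.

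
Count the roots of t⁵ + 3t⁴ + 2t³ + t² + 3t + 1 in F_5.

Write h(t) = t⁵ + 3t⁴ + 2t³ + t² + 3t + 1.
Evaluate at each of the 5 elements of F_5:
h(0) = 1; h(1) = 1; h(2) = 2; h(3) = 4; h(4) = 4.
No element is a root.

0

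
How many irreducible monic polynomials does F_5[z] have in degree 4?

150

Gauss's count: N_{5}(4) = (1/4) Σ_{d|4} μ(4/d)·5^d.
Divisors of 4: 1, 2, 4; μ(4/d) for each: 0, -1, 1.
Σ = − 5^2 + 5^4 = 600.
N = 600/4 = 150.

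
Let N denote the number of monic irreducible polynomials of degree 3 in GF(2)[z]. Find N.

The number of monic irreducibles of degree 3 over GF(2) is (1/3)·Σ_{d∣3} μ(3/d) 2^d.
Divisors of 3: 1, 3; μ(3/d) for each: -1, 1.
Σ = − 2^1 + 2^3 = 6.
N = 6/3 = 2.

2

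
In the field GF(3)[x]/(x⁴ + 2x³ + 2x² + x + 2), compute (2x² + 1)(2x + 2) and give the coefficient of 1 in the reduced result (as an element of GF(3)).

Multiply in GF(3)[x]: (2x² + 1)·(2x + 2) = x³ + x² + 2x + 2.
Reduced: x³ + x² + 2x + 2.

2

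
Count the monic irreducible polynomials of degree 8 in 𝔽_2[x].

30

By the necklace-counting formula, N_2(8) = (1/8) Σ_{d|8} μ(8/d)·2^d.
Divisors of 8: 1, 2, 4, 8; μ(8/d) for each: 0, 0, -1, 1.
Σ = − 2^4 + 2^8 = 240.
N = 240/8 = 30.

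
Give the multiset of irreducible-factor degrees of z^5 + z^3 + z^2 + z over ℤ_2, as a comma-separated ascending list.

Write f(z) = z^5 + z^3 + z^2 + z.
Roots in ℤ_2: f(0) = 0 → root; f(1) = 0 → root.
Linear factors from roots: (z), (z + 1).
Complete factorization: f(z) = (z)·(z + 1)·(z^3 + z^2 + 1).
Factor degrees with multiplicity: 1 + 1 + 3 = 5.

1, 1, 3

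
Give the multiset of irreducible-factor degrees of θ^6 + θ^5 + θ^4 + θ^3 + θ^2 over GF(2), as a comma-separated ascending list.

1, 1, 4

Write h(θ) = θ^6 + θ^5 + θ^4 + θ^3 + θ^2.
Roots in GF(2): h(0) = 0 → root; h(1) = 1.
Linear factors from roots: (θ).
Complete factorization: h(θ) = (θ)^2·(θ^4 + θ^3 + θ^2 + θ + 1).
Factor degrees with multiplicity: 1 + 1 + 4 = 6.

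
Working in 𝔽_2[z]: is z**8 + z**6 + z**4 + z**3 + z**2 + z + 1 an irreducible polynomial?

Write P(z) = z**8 + z**6 + z**4 + z**3 + z**2 + z + 1.
Check for roots in 𝔽_2: P(0) = 1; P(1) = 1.
No roots, so no linear factors.
Monic irreducibles of degree 2 over GF(2): z**2 + z + 1.
None of them divide P (all give nonzero remainder).
Monic irreducibles of degree 3 over GF(2): z**3 + z + 1, z**3 + z**2 + 1.
None of them divide P (all give nonzero remainder).
Monic irreducibles of degree 4 over GF(2): z**4 + z + 1, z**4 + z**3 + 1, z**4 + z**3 + z**2 + z + 1.
None of them divide P (all give nonzero remainder).
No irreducible factor of degree ≤ 4 exists, so P is irreducible over GF(2).

Yes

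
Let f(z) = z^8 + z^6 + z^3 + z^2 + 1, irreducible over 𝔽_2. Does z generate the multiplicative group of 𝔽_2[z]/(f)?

|GF(2^8)^×| = 2^8 − 1 = 255. Prime factorization: 255 = 3·5·17.
f is primitive ⇔ z has order 255 in GF(2)[z]/(f), i.e. z^(255/q) ≠ 1 for each prime q | 255.
z^(85) mod f = z^4 + z^3 + z^2.
z^(51) mod f = z^7 + z^5.
z^(15) mod f = z^6 + z^5 + z^4 + z^3 + z^2.
None equal 1, so z has full order 255; f is primitive.

Yes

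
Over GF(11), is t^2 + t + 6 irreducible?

Yes

Write f(t) = t^2 + t + 6.
Check each element of GF(11) for a root: f(0)=6, f(1)=8, f(2)=1, f(3)=7, f(4)=4, f(5)=3, f(6)=4, f(7)=7, f(8)=1, f(9)=8, f(10)=6.
No roots. A degree-2 polynomial over a field with no linear factor is irreducible.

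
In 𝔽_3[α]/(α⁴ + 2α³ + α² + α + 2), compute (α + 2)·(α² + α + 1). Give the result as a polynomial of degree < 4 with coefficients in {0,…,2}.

α^3 + 2

Multiply in 𝔽_3[α]: (α + 2)·(α² + α + 1) = α³ + 2.
Reduced: α³ + 2.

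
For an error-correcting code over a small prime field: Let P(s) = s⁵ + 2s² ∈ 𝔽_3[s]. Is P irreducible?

No

Check for roots in 𝔽_3: P(0) = 0 → root; P(1) = 0 → root; P(2) = 1.
P(0) = 0, so (s) divides P(s); P is reducible.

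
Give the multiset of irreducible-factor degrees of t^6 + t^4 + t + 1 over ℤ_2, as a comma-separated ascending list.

1, 2, 3

Write h(t) = t^6 + t^4 + t + 1.
Roots in ℤ_2: h(0) = 1; h(1) = 0 → root.
Linear factors from roots: (t + 1).
Complete factorization: h(t) = (t + 1)·(t^2 + t + 1)·(t^3 + t + 1).
Factor degrees with multiplicity: 1 + 2 + 3 = 6.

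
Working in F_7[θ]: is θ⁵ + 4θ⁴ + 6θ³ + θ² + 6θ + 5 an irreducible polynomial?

Write h(θ) = θ⁵ + 4θ⁴ + 6θ³ + θ² + 6θ + 5.
Check for roots in F_7: h(0) = 5; h(1) = 2; h(2) = 4; h(3) = 5; h(4) = 6; h(5) = 2; h(6) = 4.
No roots, so no linear factors.
Degree-2 irreducible divisors: test the 21 monic irreducibles of degree 2 over GF(7).
None of them divide h (all give nonzero remainder).
No irreducible factor of degree ≤ 2 exists, so h is irreducible over GF(7).

Yes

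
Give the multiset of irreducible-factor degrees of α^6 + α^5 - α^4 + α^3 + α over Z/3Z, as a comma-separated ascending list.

Write g(α) = α^6 + α^5 - α^4 + α^3 + α.
Roots in Z/3Z: g(0) = 0 → root; g(1) = 0 → root; g(2) = 0 → root.
Linear factors from roots: (α), (α - 1), (α + 1).
Complete factorization: g(α) = (α)·(α + 1)·(α - 1)·(α^3 + α^2 - 1).
Factor degrees with multiplicity: 1 + 1 + 1 + 3 = 6.

1, 1, 1, 3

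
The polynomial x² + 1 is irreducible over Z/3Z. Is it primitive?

Write f(x) = x² + 1.
|GF(3^2)^×| = 3^2 − 1 = 8. Prime factorization: 8 = 2^3.
f is primitive ⇔ x has order 8 in GF(3)[x]/(f), i.e. x^(8/q) ≠ 1 for each prime q | 8.
x^(4) mod f = 1
Since x^(4) = 1, the order of x divides 4 < 8; not primitive.

No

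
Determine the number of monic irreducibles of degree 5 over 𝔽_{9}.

The number of monic irreducibles of degree 5 over GF(9) is (1/5)·Σ_{d∣5} μ(5/d) 9^d.
Divisors of 5: 1, 5; μ(5/d) for each: -1, 1.
Σ = − 9^1 + 9^5 = 59040.
N = 59040/5 = 11808.

11808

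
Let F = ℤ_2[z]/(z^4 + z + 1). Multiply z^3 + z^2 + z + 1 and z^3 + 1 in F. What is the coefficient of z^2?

1

Multiply in ℤ_2[z]: (z^3 + z^2 + z + 1)·(z^3 + 1) = z^6 + z^5 + z^4 + z^2 + z + 1.
Reduce using z^4 ≡ z + 1 (mod z^4 + z + 1).
Reduced: z^3 + z^2 + z.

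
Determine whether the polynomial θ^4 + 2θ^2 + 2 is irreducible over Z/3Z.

Write g(θ) = θ^4 + 2θ^2 + 2.
Check for roots in Z/3Z: g(0) = 2; g(1) = 2; g(2) = 2.
No roots, so no linear factors.
Monic irreducibles of degree 2 over GF(3): θ^2 + 1, θ^2 + θ + 2, θ^2 + 2θ + 2.
None of them divide g (all give nonzero remainder).
No irreducible factor of degree ≤ 2 exists, so g is irreducible over GF(3).

Yes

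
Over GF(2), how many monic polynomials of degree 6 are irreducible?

The number of monic irreducibles of degree 6 over GF(2) is (1/6)·Σ_{d∣6} μ(6/d) 2^d.
Divisors of 6: 1, 2, 3, 6; μ(6/d) for each: 1, -1, -1, 1.
Σ = 2^1 − 2^2 − 2^3 + 2^6 = 54.
N = 54/6 = 9.

9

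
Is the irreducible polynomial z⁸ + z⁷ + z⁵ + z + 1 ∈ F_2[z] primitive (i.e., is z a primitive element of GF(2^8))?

Write f(z) = z⁸ + z⁷ + z⁵ + z + 1.
|GF(2^8)^×| = 2^8 − 1 = 255. Prime factorization: 255 = 3·5·17.
f is primitive ⇔ z has order 255 in GF(2)[z]/(f), i.e. z^(255/q) ≠ 1 for each prime q | 255.
z^(85) mod f = 1
z^(51) mod f = z⁶ + z⁴ + z³ + z.
z^(15) mod f = z⁵ + z⁴ + z³.
Since z^(85) = 1, the order of z divides 85 < 255; not primitive.

No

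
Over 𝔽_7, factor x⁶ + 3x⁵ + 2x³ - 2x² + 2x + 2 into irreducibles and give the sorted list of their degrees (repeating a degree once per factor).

6

Write h(x) = x⁶ + 3x⁵ + 2x³ - 2x² + 2x + 2.
Complete factorization: h(x) = (x⁶ + 3x⁵ + 2x³ - 2x² + 2x + 2).
Factor degrees with multiplicity: 6 = 6.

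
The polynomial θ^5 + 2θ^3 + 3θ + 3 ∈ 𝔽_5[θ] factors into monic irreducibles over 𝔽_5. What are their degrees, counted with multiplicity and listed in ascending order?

2, 3

Write h(θ) = θ^5 + 2θ^3 + 3θ + 3.
Roots in 𝔽_5: h(0) = 3; h(1) = 4; h(2) = 2; h(3) = 4; h(4) = 2.
Complete factorization: h(θ) = (θ^2 + 4θ + 2)·(θ^3 + θ^2 + θ + 4).
Factor degrees with multiplicity: 2 + 3 = 5.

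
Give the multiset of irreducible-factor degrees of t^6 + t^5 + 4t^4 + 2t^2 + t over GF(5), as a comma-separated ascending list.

1, 1, 1, 1, 2

Write f(t) = t^6 + t^5 + 4t^4 + 2t^2 + t.
Roots in GF(5): f(0) = 0 → root; f(1) = 4; f(2) = 0 → root; f(3) = 2; f(4) = 0 → root.
Linear factors from roots: (t), (t + 3), (t + 1).
Complete factorization: f(t) = (t)·(t + 3)·(t + 1)^2·(t^2 + t + 2).
Factor degrees with multiplicity: 1 + 1 + 1 + 1 + 2 = 6.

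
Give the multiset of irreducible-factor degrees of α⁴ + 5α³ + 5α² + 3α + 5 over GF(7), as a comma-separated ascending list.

Write h(α) = α⁴ + 5α³ + 5α² + 3α + 5.
Complete factorization: h(α) = (α² + 2α + 5)·(α² + 3α + 1).
Factor degrees with multiplicity: 2 + 2 = 4.

2, 2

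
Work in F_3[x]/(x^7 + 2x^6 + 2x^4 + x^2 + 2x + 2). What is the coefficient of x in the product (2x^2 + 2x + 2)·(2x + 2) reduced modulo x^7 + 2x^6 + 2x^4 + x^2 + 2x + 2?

Multiply in F_3[x]: (2x^2 + 2x + 2)·(2x + 2) = x^3 + 2x^2 + 2x + 1.
Reduced: x^3 + 2x^2 + 2x + 1.

2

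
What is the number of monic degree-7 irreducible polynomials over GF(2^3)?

Gauss's count: N_{8}(7) = (1/7) Σ_{d|7} μ(7/d)·8^d.
Divisors of 7: 1, 7; μ(7/d) for each: -1, 1.
Σ = − 8^1 + 8^7 = 2097144.
N = 2097144/7 = 299592.

299592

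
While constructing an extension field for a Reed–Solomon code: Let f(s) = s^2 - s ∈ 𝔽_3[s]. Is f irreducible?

No

Check for roots in 𝔽_3: f(0) = 0 → root; f(1) = 0 → root; f(2) = 2.
f(0) = 0, so (s) divides f(s); f is reducible.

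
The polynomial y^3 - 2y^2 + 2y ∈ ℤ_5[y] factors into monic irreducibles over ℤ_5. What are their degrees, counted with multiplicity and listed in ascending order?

Write f(y) = y^3 - 2y^2 + 2y.
Roots in ℤ_5: f(0) = 0 → root; f(1) = 1; f(2) = 4; f(3) = 0 → root; f(4) = 0 → root.
Linear factors from roots: (y), (y + 2), (y + 1).
Complete factorization: f(y) = (y)·(y + 1)·(y + 2).
Factor degrees with multiplicity: 1 + 1 + 1 = 3.

1, 1, 1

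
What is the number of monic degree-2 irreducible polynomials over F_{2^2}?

Gauss's count: N_{4}(2) = (1/2) Σ_{d|2} μ(2/d)·4^d.
Divisors of 2: 1, 2; μ(2/d) for each: -1, 1.
Σ = − 4^1 + 4^2 = 12.
N = 12/2 = 6.

6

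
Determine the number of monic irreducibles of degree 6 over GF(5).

By the necklace-counting formula, N_5(6) = (1/6) Σ_{d|6} μ(6/d)·5^d.
Divisors of 6: 1, 2, 3, 6; μ(6/d) for each: 1, -1, -1, 1.
Σ = 5^1 − 5^2 − 5^3 + 5^6 = 15480.
N = 15480/6 = 2580.

2580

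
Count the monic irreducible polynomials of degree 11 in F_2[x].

x^(2^11) − x is the product of all monic irreducibles of degree dividing 11; Möbius inversion gives N = (1/11) Σ μ(11/d)·2^d.
Divisors of 11: 1, 11; μ(11/d) for each: -1, 1.
Σ = − 2^1 + 2^11 = 2046.
N = 2046/11 = 186.

186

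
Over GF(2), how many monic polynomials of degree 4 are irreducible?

3

x^(2^4) − x is the product of all monic irreducibles of degree dividing 4; Möbius inversion gives N = (1/4) Σ μ(4/d)·2^d.
Divisors of 4: 1, 2, 4; μ(4/d) for each: 0, -1, 1.
Σ = − 2^2 + 2^4 = 12.
N = 12/4 = 3.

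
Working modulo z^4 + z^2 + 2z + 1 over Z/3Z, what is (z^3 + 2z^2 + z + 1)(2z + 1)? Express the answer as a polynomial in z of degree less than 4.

Multiply in Z/3Z[z]: (z^3 + 2z^2 + z + 1)·(2z + 1) = 2z^4 + 2z^3 + z^2 + 1.
Reduce using z^4 ≡ 2z^2 + z + 2 (mod z^4 + z^2 + 2z + 1).
Reduced: 2z^3 + 2z^2 + 2z + 2.

2z^3 + 2z^2 + 2z + 2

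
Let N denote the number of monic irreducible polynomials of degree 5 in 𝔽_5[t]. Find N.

624

x^(5^5) − x is the product of all monic irreducibles of degree dividing 5; Möbius inversion gives N = (1/5) Σ μ(5/d)·5^d.
Divisors of 5: 1, 5; μ(5/d) for each: -1, 1.
Σ = − 5^1 + 5^5 = 3120.
N = 3120/5 = 624.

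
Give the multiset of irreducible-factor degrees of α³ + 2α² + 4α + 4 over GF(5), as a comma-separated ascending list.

Write h(α) = α³ + 2α² + 4α + 4.
Roots in GF(5): h(0) = 4; h(1) = 1; h(2) = 3; h(3) = 1; h(4) = 1.
Complete factorization: h(α) = (α³ + 2α² + 4α + 4).
Factor degrees with multiplicity: 3 = 3.

3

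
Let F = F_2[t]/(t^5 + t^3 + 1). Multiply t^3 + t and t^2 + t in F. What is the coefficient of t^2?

Multiply in F_2[t]: (t^3 + t)·(t^2 + t) = t^5 + t^4 + t^3 + t^2.
Reduce using t^5 ≡ t^3 + 1 (mod t^5 + t^3 + 1).
Reduced: t^4 + t^2 + 1.

1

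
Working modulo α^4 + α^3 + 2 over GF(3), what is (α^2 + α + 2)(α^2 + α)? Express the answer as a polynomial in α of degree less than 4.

Multiply in GF(3)[α]: (α^2 + α + 2)·(α^2 + α) = α^4 + 2α^3 + 2α.
Reduce using α^4 ≡ 2α^3 + 1 (mod α^4 + α^3 + 2).
Reduced: α^3 + 2α + 1.

α^3 + 2α + 1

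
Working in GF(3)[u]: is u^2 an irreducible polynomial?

Write P(u) = u^2.
Check for roots in GF(3): P(0) = 0 → root; P(1) = 1; P(2) = 1.
P(0) = 0, so (u) divides P(u); P is reducible.

No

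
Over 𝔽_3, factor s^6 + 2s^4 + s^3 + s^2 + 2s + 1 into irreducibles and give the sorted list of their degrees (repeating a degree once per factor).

Write f(s) = s^6 + 2s^4 + s^3 + s^2 + 2s + 1.
Roots in 𝔽_3: f(0) = 1; f(1) = 2; f(2) = 2.
Complete factorization: f(s) = (s^6 + 2s^4 + s^3 + s^2 + 2s + 1).
Factor degrees with multiplicity: 6 = 6.

6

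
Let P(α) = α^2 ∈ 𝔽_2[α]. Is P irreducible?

Check for roots in 𝔽_2: P(0) = 0 → root; P(1) = 1.
P(0) = 0, so (α) divides P(α); P is reducible.

No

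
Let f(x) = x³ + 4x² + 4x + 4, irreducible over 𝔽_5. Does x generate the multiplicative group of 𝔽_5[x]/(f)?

|GF(5^3)^×| = 5^3 − 1 = 124. Prime factorization: 124 = 2^2·31.
f is primitive ⇔ x has order 124 in GF(5)[x]/(f), i.e. x^(124/q) ≠ 1 for each prime q | 124.
x^(62) mod f = 1
x^(4) mod f = 2x² + 2x + 1.
Since x^(62) = 1, the order of x divides 62 < 124; not primitive.

No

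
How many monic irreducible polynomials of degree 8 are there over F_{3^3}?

35303625630

By the necklace-counting formula, N_27(8) = (1/8) Σ_{d|8} μ(8/d)·27^d.
Divisors of 8: 1, 2, 4, 8; μ(8/d) for each: 0, 0, -1, 1.
Σ = − 27^4 + 27^8 = 282429005040.
N = 282429005040/8 = 35303625630.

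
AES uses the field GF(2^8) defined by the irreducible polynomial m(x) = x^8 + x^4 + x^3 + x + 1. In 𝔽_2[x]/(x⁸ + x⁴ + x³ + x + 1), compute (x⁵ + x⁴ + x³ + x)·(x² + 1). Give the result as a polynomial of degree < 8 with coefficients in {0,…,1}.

x^7 + x^6 + x^4 + x

Multiply in 𝔽_2[x]: (x⁵ + x⁴ + x³ + x)·(x² + 1) = x⁷ + x⁶ + x⁴ + x.
Reduced: x⁷ + x⁶ + x⁴ + x.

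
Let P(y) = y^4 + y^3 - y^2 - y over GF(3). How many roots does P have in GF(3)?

Evaluate at each of the 3 elements of GF(3):
P(0) = 0 → root; P(1) = 0 → root; P(2) = 0 → root.
Roots: {0, 1, 2}.

3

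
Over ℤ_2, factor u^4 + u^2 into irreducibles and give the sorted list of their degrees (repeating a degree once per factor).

1, 1, 1, 1

Write f(u) = u^4 + u^2.
Roots in ℤ_2: f(0) = 0 → root; f(1) = 0 → root.
Linear factors from roots: (u), (u + 1).
Complete factorization: f(u) = (u)^2·(u + 1)^2.
Factor degrees with multiplicity: 1 + 1 + 1 + 1 = 4.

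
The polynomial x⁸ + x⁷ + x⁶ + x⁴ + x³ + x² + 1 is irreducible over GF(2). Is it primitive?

No

Write f(x) = x⁸ + x⁷ + x⁶ + x⁴ + x³ + x² + 1.
|GF(2^8)^×| = 2^8 − 1 = 255. Prime factorization: 255 = 3·5·17.
f is primitive ⇔ x has order 255 in GF(2)[x]/(f), i.e. x^(255/q) ≠ 1 for each prime q | 255.
x^(85) mod f = 1
x^(51) mod f = x⁶ + x³.
x^(15) mod f = x⁷ + x⁶ + x⁴ + x³ + x² + x.
Since x^(85) = 1, the order of x divides 85 < 255; not primitive.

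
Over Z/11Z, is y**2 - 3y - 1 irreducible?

Yes

Write m(y) = y**2 - 3y - 1.
Check each element of Z/11Z for a root: m(0)=10, m(1)=8, m(2)=8, m(3)=10, m(4)=3, m(5)=9, m(6)=6, m(7)=5, m(8)=6, m(9)=9, m(10)=3.
No roots. A degree-2 polynomial over a field with no linear factor is irreducible.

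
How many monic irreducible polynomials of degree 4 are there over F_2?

3

By the necklace-counting formula, N_2(4) = (1/4) Σ_{d|4} μ(4/d)·2^d.
Divisors of 4: 1, 2, 4; μ(4/d) for each: 0, -1, 1.
Σ = − 2^2 + 2^4 = 12.
N = 12/4 = 3.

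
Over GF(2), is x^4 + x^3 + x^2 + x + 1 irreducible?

Yes

Write h(x) = x^4 + x^3 + x^2 + x + 1.
Check for roots in GF(2): h(0) = 1; h(1) = 1.
No roots, so no linear factors.
Monic irreducibles of degree 2 over GF(2): x^2 + x + 1.
None of them divide h (all give nonzero remainder).
No irreducible factor of degree ≤ 2 exists, so h is irreducible over GF(2).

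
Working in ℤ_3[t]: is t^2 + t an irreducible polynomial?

No

Write m(t) = t^2 + t.
Check for roots in ℤ_3: m(0) = 0 → root; m(1) = 2; m(2) = 0 → root.
m(0) = 0, so (t) divides m(t); m is reducible.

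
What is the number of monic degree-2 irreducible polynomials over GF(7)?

21

Gauss's count: N_{7}(2) = (1/2) Σ_{d|2} μ(2/d)·7^d.
Divisors of 2: 1, 2; μ(2/d) for each: -1, 1.
Σ = − 7^1 + 7^2 = 42.
N = 42/2 = 21.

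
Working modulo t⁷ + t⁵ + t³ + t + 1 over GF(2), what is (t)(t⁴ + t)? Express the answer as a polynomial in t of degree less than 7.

t^5 + t^2

Multiply in GF(2)[t]: (t)·(t⁴ + t) = t⁵ + t².
Reduced: t⁵ + t².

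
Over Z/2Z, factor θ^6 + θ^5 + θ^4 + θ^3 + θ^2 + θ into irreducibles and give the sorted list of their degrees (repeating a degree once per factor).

1, 1, 2, 2

Write h(θ) = θ^6 + θ^5 + θ^4 + θ^3 + θ^2 + θ.
Roots in Z/2Z: h(0) = 0 → root; h(1) = 0 → root.
Linear factors from roots: (θ), (θ + 1).
Complete factorization: h(θ) = (θ)·(θ + 1)·(θ^2 + θ + 1)^2.
Factor degrees with multiplicity: 1 + 1 + 2 + 2 = 6.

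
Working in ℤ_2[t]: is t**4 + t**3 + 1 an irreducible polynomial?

Yes

Write g(t) = t**4 + t**3 + 1.
Check for roots in ℤ_2: g(0) = 1; g(1) = 1.
No roots, so no linear factors.
Monic irreducibles of degree 2 over GF(2): t**2 + t + 1.
None of them divide g (all give nonzero remainder).
No irreducible factor of degree ≤ 2 exists, so g is irreducible over GF(2).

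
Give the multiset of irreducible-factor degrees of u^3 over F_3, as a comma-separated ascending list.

1, 1, 1

Write g(u) = u^3.
Roots in F_3: g(0) = 0 → root; g(1) = 1; g(2) = 2.
Linear factors from roots: (u).
Complete factorization: g(u) = (u)^3.
Factor degrees with multiplicity: 1 + 1 + 1 = 3.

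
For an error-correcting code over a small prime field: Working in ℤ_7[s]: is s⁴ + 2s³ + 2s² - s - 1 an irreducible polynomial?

Yes

Write P(s) = s⁴ + 2s³ + 2s² - s - 1.
Check for roots in ℤ_7: P(0) = 6; P(1) = 3; P(2) = 2; P(3) = 2; P(4) = 5; P(5) = 2; P(6) = 1.
No roots, so no linear factors.
Degree-2 irreducible divisors: test the 21 monic irreducibles of degree 2 over GF(7).
None of them divide P (all give nonzero remainder).
No irreducible factor of degree ≤ 2 exists, so P is irreducible over GF(7).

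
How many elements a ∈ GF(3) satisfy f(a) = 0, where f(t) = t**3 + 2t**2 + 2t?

Evaluate at each of the 3 elements of GF(3):
f(0) = 0 → root; f(1) = 2; f(2) = 2.
Roots: {0}.

1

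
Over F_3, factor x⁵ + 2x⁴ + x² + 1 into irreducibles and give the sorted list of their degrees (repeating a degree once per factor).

Write g(x) = x⁵ + 2x⁴ + x² + 1.
Roots in F_3: g(0) = 1; g(1) = 2; g(2) = 0 → root.
Linear factors from roots: (x + 1).
Complete factorization: g(x) = (x + 1)·(x² + 2x + 2)^2.
Factor degrees with multiplicity: 1 + 2 + 2 = 5.

1, 2, 2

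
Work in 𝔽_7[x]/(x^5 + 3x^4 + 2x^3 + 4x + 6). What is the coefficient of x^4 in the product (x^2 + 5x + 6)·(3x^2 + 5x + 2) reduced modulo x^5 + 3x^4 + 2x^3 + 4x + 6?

Multiply in 𝔽_7[x]: (x^2 + 5x + 6)·(3x^2 + 5x + 2) = 3x^4 + 6x^3 + 3x^2 + 5x + 5.
Reduced: 3x^4 + 6x^3 + 3x^2 + 5x + 5.

3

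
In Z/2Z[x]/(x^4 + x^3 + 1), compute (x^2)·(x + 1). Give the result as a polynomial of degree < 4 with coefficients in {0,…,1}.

Multiply in Z/2Z[x]: (x^2)·(x + 1) = x^3 + x^2.
Reduced: x^3 + x^2.

x^3 + x^2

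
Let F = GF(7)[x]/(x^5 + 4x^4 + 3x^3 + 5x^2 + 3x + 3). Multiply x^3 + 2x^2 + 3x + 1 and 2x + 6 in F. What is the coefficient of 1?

Multiply in GF(7)[x]: (x^3 + 2x^2 + 3x + 1)·(2x + 6) = 2x^4 + 3x^3 + 4x^2 + 6x + 6.
Reduced: 2x^4 + 3x^3 + 4x^2 + 6x + 6.

6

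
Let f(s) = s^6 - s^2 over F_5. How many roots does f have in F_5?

Evaluate at each of the 5 elements of F_5:
f(0) = 0 → root; f(1) = 0 → root; f(2) = 0 → root; f(3) = 0 → root; f(4) = 0 → root.
Roots: {0, 1, 2, 3, 4}.

5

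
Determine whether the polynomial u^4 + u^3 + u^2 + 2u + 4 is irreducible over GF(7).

Yes

Write P(u) = u^4 + u^3 + u^2 + 2u + 4.
Check for roots in GF(7): P(0) = 4; P(1) = 2; P(2) = 1; P(3) = 1; P(4) = 5; P(5) = 5; P(6) = 3.
No roots, so no linear factors.
Degree-2 irreducible divisors: test the 21 monic irreducibles of degree 2 over GF(7).
None of them divide P (all give nonzero remainder).
No irreducible factor of degree ≤ 2 exists, so P is irreducible over GF(7).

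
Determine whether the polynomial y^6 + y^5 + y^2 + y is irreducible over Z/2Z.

Write h(y) = y^6 + y^5 + y^2 + y.
Check for roots in Z/2Z: h(0) = 0 → root; h(1) = 0 → root.
h(0) = 0, so (y) divides h(y); h is reducible.

No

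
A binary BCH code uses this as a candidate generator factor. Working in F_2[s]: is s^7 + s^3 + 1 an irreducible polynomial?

Yes

Write h(s) = s^7 + s^3 + 1.
Check for roots in F_2: h(0) = 1; h(1) = 1.
No roots, so no linear factors.
Monic irreducibles of degree 2 over GF(2): s^2 + s + 1.
None of them divide h (all give nonzero remainder).
Monic irreducibles of degree 3 over GF(2): s^3 + s + 1, s^3 + s^2 + 1.
None of them divide h (all give nonzero remainder).
No irreducible factor of degree ≤ 3 exists, so h is irreducible over GF(2).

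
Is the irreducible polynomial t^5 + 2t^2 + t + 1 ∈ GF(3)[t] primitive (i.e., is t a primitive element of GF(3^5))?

Yes

Write f(t) = t^5 + 2t^2 + t + 1.
|GF(3^5)^×| = 3^5 − 1 = 242. Prime factorization: 242 = 2·11^2.
f is primitive ⇔ t has order 242 in GF(3)[t]/(f), i.e. t^(242/q) ≠ 1 for each prime q | 242.
t^(121) mod f = 2.
t^(22) mod f = t^4 + t^3 + 2t^2 + t.
None equal 1, so t has full order 242; f is primitive.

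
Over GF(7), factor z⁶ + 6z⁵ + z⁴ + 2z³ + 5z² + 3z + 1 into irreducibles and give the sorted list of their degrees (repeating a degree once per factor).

Write f(z) = z⁶ + 6z⁵ + z⁴ + 2z³ + 5z² + 3z + 1.
Linear factors from roots: (z + 5), (z + 3).
Complete factorization: f(z) = (z + 3)·(z + 5)·(z² + z + 6)·(z² + 4z + 6).
Factor degrees with multiplicity: 1 + 1 + 2 + 2 = 6.

1, 1, 2, 2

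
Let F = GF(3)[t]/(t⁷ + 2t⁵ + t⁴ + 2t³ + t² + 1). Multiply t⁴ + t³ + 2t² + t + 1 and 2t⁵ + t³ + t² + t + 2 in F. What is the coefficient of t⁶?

1

Multiply in GF(3)[t]: (t⁴ + t³ + 2t² + t + 1)·(2t⁵ + t³ + t² + t + 2) = 2t⁹ + 2t⁸ + 2t⁷ + t⁶ + 2.
Reduce using t⁷ ≡ t⁵ + 2t⁴ + t³ + 2t² + 2 (mod t⁷ + 2t⁵ + t⁴ + 2t³ + t² + 1).
Reduced: t⁶ + t⁵ + 2t⁴ + 2t³ + t + 1.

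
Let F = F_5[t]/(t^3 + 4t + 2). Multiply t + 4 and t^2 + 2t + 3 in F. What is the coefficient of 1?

Multiply in F_5[t]: (t + 4)·(t^2 + 2t + 3) = t^3 + t^2 + t + 2.
Reduce using t^3 ≡ t + 3 (mod t^3 + 4t + 2).
Reduced: t^2 + 2t.

0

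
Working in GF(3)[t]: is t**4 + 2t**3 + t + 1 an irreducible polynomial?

Write h(t) = t**4 + 2t**3 + t + 1.
Check for roots in GF(3): h(0) = 1; h(1) = 2; h(2) = 2.
No roots, so no linear factors.
Monic irreducibles of degree 2 over GF(3): t**2 + 1, t**2 + t + 2, t**2 + 2t + 2.
None of them divide h (all give nonzero remainder).
No irreducible factor of degree ≤ 2 exists, so h is irreducible over GF(3).

Yes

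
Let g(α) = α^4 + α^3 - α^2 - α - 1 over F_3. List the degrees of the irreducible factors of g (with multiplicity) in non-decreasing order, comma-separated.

4

Roots in F_3: g(0) = 2; g(1) = 2; g(2) = 2.
Complete factorization: g(α) = (α^4 + α^3 - α^2 - α - 1).
Factor degrees with multiplicity: 4 = 4.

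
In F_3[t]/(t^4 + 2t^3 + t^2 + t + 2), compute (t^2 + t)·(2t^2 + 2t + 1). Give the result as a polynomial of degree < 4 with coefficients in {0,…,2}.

Multiply in F_3[t]: (t^2 + t)·(2t^2 + 2t + 1) = 2t^4 + t^3 + t.
Reduce using t^4 ≡ t^3 + 2t^2 + 2t + 1 (mod t^4 + 2t^3 + t^2 + t + 2).
Reduced: t^2 + 2t + 2.

t^2 + 2t + 2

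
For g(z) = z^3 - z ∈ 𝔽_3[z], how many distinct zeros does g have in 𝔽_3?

3

Evaluate at each of the 3 elements of 𝔽_3:
g(0) = 0 → root; g(1) = 0 → root; g(2) = 0 → root.
Roots: {0, 1, 2}.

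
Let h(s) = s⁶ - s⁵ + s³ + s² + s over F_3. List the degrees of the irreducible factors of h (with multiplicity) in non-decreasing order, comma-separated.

1, 1, 4

Roots in F_3: h(0) = 0 → root; h(1) = 0 → root; h(2) = 1.
Linear factors from roots: (s), (s - 1).
Complete factorization: h(s) = (s)·(s - 1)·(s⁴ + s - 1).
Factor degrees with multiplicity: 1 + 1 + 4 = 6.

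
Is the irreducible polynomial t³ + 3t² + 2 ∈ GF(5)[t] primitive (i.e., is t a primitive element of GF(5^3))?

Yes

Write f(t) = t³ + 3t² + 2.
|GF(5^3)^×| = 5^3 − 1 = 124. Prime factorization: 124 = 2^2·31.
f is primitive ⇔ t has order 124 in GF(5)[t]/(f), i.e. t^(124/q) ≠ 1 for each prime q | 124.
t^(62) mod f = 4.
t^(4) mod f = 4t² + 3t + 1.
None equal 1, so t has full order 124; f is primitive.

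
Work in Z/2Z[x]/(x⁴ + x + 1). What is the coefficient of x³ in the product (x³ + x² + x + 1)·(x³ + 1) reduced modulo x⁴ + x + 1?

1

Multiply in Z/2Z[x]: (x³ + x² + x + 1)·(x³ + 1) = x⁶ + x⁵ + x⁴ + x² + x + 1.
Reduce using x⁴ ≡ x + 1 (mod x⁴ + x + 1).
Reduced: x³ + x² + x.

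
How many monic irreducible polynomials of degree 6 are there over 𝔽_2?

9

x^(2^6) − x is the product of all monic irreducibles of degree dividing 6; Möbius inversion gives N = (1/6) Σ μ(6/d)·2^d.
Divisors of 6: 1, 2, 3, 6; μ(6/d) for each: 1, -1, -1, 1.
Σ = 2^1 − 2^2 − 2^3 + 2^6 = 54.
N = 54/6 = 9.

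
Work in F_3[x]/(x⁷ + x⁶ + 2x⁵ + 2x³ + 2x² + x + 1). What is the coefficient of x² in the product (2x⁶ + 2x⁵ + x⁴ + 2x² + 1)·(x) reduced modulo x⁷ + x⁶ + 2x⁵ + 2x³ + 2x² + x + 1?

Multiply in F_3[x]: (2x⁶ + 2x⁵ + x⁴ + 2x² + 1)·(x) = 2x⁷ + 2x⁶ + x⁵ + 2x³ + x.
Reduce using x⁷ ≡ 2x⁶ + x⁵ + x³ + x² + 2x + 2 (mod x⁷ + x⁶ + 2x⁵ + 2x³ + 2x² + x + 1).
Reduced: x³ + 2x² + 2x + 1.

2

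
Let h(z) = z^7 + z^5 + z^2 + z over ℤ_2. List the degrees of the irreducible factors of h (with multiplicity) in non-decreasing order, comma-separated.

1, 1, 2, 3

Roots in ℤ_2: h(0) = 0 → root; h(1) = 0 → root.
Linear factors from roots: (z), (z + 1).
Complete factorization: h(z) = (z)·(z + 1)·(z^2 + z + 1)·(z^3 + z + 1).
Factor degrees with multiplicity: 1 + 1 + 2 + 3 = 7.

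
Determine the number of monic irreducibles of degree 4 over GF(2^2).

By the necklace-counting formula, N_4(4) = (1/4) Σ_{d|4} μ(4/d)·4^d.
Divisors of 4: 1, 2, 4; μ(4/d) for each: 0, -1, 1.
Σ = − 4^2 + 4^4 = 240.
N = 240/4 = 60.

60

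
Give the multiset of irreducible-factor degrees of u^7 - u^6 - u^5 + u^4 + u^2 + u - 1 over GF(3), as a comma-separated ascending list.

Write g(u) = u^7 - u^6 - u^5 + u^4 + u^2 + u - 1.
Roots in GF(3): g(0) = 2; g(1) = 1; g(2) = 2.
Complete factorization: g(u) = (u^7 - u^6 - u^5 + u^4 + u^2 + u - 1).
Factor degrees with multiplicity: 7 = 7.

7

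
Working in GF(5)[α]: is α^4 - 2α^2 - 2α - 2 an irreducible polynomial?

Write P(α) = α^4 - 2α^2 - 2α - 2.
Check for roots in GF(5): P(0) = 3; P(1) = 0 → root; P(2) = 2; P(3) = 0 → root; P(4) = 4.
P(1) = 0, so (α − 1) divides P(α); P is reducible.

No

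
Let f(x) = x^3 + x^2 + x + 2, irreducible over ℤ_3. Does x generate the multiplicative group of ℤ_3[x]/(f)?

|GF(3^3)^×| = 3^3 − 1 = 26. Prime factorization: 26 = 2·13.
f is primitive ⇔ x has order 26 in GF(3)[x]/(f), i.e. x^(26/q) ≠ 1 for each prime q | 26.
x^(13) mod f = 1
x^(2) mod f = x^2.
Since x^(13) = 1, the order of x divides 13 < 26; not primitive.

No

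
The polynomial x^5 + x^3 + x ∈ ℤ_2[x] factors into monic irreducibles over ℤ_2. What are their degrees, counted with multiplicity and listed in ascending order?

Write g(x) = x^5 + x^3 + x.
Roots in ℤ_2: g(0) = 0 → root; g(1) = 1.
Linear factors from roots: (x).
Complete factorization: g(x) = (x)·(x^2 + x + 1)^2.
Factor degrees with multiplicity: 1 + 2 + 2 = 5.

1, 2, 2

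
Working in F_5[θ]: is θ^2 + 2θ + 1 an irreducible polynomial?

No

Write P(θ) = θ^2 + 2θ + 1.
Check for roots in F_5: P(0) = 1; P(1) = 4; P(2) = 4; P(3) = 1; P(4) = 0 → root.
P(4) = 0, so (θ − 4) divides P(θ); P is reducible.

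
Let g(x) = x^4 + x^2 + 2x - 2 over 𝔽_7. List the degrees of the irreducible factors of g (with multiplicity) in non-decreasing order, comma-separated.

Linear factors from roots: (x + 2).
Complete factorization: g(x) = (x + 2)·(x^3 - 2x^2 - 2x - 1).
Factor degrees with multiplicity: 1 + 3 = 4.

1, 3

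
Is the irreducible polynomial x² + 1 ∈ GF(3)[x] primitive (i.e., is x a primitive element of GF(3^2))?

No

Write f(x) = x² + 1.
|GF(3^2)^×| = 3^2 − 1 = 8. Prime factorization: 8 = 2^3.
f is primitive ⇔ x has order 8 in GF(3)[x]/(f), i.e. x^(8/q) ≠ 1 for each prime q | 8.
x^(4) mod f = 1
Since x^(4) = 1, the order of x divides 4 < 8; not primitive.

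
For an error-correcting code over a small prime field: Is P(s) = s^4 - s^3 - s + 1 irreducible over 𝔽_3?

Check for roots in 𝔽_3: P(0) = 1; P(1) = 0 → root; P(2) = 1.
P(1) = 0, so (s − 1) divides P(s); P is reducible.

No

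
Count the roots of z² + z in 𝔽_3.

2

Write f(z) = z² + z.
Evaluate at each of the 3 elements of 𝔽_3:
f(0) = 0 → root; f(1) = 2; f(2) = 0 → root.
Roots: {0, 2}.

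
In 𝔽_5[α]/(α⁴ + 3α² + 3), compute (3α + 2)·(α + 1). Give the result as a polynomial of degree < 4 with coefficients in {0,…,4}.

Multiply in 𝔽_5[α]: (3α + 2)·(α + 1) = 3α² + 2.
Reduced: 3α² + 2.

3α^2 + 2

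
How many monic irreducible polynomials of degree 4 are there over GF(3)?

18

x^(3^4) − x is the product of all monic irreducibles of degree dividing 4; Möbius inversion gives N = (1/4) Σ μ(4/d)·3^d.
Divisors of 4: 1, 2, 4; μ(4/d) for each: 0, -1, 1.
Σ = − 3^2 + 3^4 = 72.
N = 72/4 = 18.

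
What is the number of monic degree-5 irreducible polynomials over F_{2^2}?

By the necklace-counting formula, N_4(5) = (1/5) Σ_{d|5} μ(5/d)·4^d.
Divisors of 5: 1, 5; μ(5/d) for each: -1, 1.
Σ = − 4^1 + 4^5 = 1020.
N = 1020/5 = 204.

204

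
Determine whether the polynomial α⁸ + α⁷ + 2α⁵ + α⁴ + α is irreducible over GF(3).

No

Write g(α) = α⁸ + α⁷ + 2α⁵ + α⁴ + α.
Check for roots in GF(3): g(0) = 0 → root; g(1) = 0 → root; g(2) = 1.
g(0) = 0, so (α) divides g(α); g is reducible.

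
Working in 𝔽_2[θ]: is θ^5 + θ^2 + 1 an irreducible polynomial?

Write P(θ) = θ^5 + θ^2 + 1.
Check for roots in 𝔽_2: P(0) = 1; P(1) = 1.
No roots, so no linear factors.
Monic irreducibles of degree 2 over GF(2): θ^2 + θ + 1.
None of them divide P (all give nonzero remainder).
No irreducible factor of degree ≤ 2 exists, so P is irreducible over GF(2).

Yes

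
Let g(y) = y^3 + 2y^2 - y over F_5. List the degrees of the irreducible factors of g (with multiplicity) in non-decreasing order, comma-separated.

Roots in F_5: g(0) = 0 → root; g(1) = 2; g(2) = 4; g(3) = 2; g(4) = 2.
Linear factors from roots: (y).
Complete factorization: g(y) = (y)·(y^2 + 2y - 1).
Factor degrees with multiplicity: 1 + 2 = 3.

1, 2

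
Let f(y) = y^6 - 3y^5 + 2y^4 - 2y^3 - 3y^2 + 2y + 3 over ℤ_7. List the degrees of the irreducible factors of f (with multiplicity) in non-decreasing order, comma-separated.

1, 1, 4

Linear factors from roots: (y - 1), (y - 2).
Complete factorization: f(y) = (y - 2)·(y - 1)·(y^4 - 2y - 2).
Factor degrees with multiplicity: 1 + 1 + 4 = 6.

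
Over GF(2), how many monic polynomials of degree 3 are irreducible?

By the necklace-counting formula, N_2(3) = (1/3) Σ_{d|3} μ(3/d)·2^d.
Divisors of 3: 1, 3; μ(3/d) for each: -1, 1.
Σ = − 2^1 + 2^3 = 6.
N = 6/3 = 2.

2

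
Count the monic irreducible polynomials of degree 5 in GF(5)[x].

By the necklace-counting formula, N_5(5) = (1/5) Σ_{d|5} μ(5/d)·5^d.
Divisors of 5: 1, 5; μ(5/d) for each: -1, 1.
Σ = − 5^1 + 5^5 = 3120.
N = 3120/5 = 624.

624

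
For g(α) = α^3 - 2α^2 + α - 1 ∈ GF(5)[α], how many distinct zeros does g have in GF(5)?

Evaluate at each of the 5 elements of GF(5):
g(0) = 4; g(1) = 4; g(2) = 1; g(3) = 1; g(4) = 0 → root.
Roots: {4}.

1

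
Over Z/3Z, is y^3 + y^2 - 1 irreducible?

Yes

Write h(y) = y^3 + y^2 - 1.
Check for roots in Z/3Z: h(0) = 2; h(1) = 1; h(2) = 2.
No roots. A degree-3 polynomial over a field with no linear factor is irreducible.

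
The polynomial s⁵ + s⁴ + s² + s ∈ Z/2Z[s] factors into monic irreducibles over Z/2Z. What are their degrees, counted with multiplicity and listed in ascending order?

1, 1, 1, 2

Write h(s) = s⁵ + s⁴ + s² + s.
Roots in Z/2Z: h(0) = 0 → root; h(1) = 0 → root.
Linear factors from roots: (s), (s + 1).
Complete factorization: h(s) = (s)·(s + 1)^2·(s² + s + 1).
Factor degrees with multiplicity: 1 + 1 + 1 + 2 = 5.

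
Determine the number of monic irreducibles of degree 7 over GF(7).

Gauss's count: N_{7}(7) = (1/7) Σ_{d|7} μ(7/d)·7^d.
Divisors of 7: 1, 7; μ(7/d) for each: -1, 1.
Σ = − 7^1 + 7^7 = 823536.
N = 823536/7 = 117648.

117648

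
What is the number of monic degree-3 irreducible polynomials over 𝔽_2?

The number of monic irreducibles of degree 3 over GF(2) is (1/3)·Σ_{d∣3} μ(3/d) 2^d.
Divisors of 3: 1, 3; μ(3/d) for each: -1, 1.
Σ = − 2^1 + 2^3 = 6.
N = 6/3 = 2.

2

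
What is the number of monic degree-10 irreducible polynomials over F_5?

976248

x^(5^10) − x is the product of all monic irreducibles of degree dividing 10; Möbius inversion gives N = (1/10) Σ μ(10/d)·5^d.
Divisors of 10: 1, 2, 5, 10; μ(10/d) for each: 1, -1, -1, 1.
Σ = 5^1 − 5^2 − 5^5 + 5^10 = 9762480.
N = 9762480/10 = 976248.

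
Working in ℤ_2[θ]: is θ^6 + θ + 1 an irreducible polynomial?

Write f(θ) = θ^6 + θ + 1.
Check for roots in ℤ_2: f(0) = 1; f(1) = 1.
No roots, so no linear factors.
Monic irreducibles of degree 2 over GF(2): θ^2 + θ + 1.
None of them divide f (all give nonzero remainder).
Monic irreducibles of degree 3 over GF(2): θ^3 + θ + 1, θ^3 + θ^2 + 1.
None of them divide f (all give nonzero remainder).
No irreducible factor of degree ≤ 3 exists, so f is irreducible over GF(2).

Yes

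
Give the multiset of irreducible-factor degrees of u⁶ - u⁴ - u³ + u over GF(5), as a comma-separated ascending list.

1, 1, 1, 1, 2

Write h(u) = u⁶ - u⁴ - u³ + u.
Roots in GF(5): h(0) = 0 → root; h(1) = 0 → root; h(2) = 2; h(3) = 4; h(4) = 0 → root.
Linear factors from roots: (u), (u - 1), (u + 1).
Complete factorization: h(u) = (u)·(u + 1)·(u - 1)^2·(u² + u + 1).
Factor degrees with multiplicity: 1 + 1 + 1 + 1 + 2 = 6.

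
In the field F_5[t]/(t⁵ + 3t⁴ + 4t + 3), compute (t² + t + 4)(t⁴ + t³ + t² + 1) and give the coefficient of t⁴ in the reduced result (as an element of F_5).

4

Multiply in F_5[t]: (t² + t + 4)·(t⁴ + t³ + t² + 1) = t⁶ + 2t⁵ + t⁴ + t + 4.
Reduce using t⁵ ≡ 2t⁴ + t + 2 (mod t⁵ + 3t⁴ + 4t + 3).
Reduced: 4t⁴ + t² + 2t + 2.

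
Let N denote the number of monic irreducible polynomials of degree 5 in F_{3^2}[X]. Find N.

Gauss's count: N_{9}(5) = (1/5) Σ_{d|5} μ(5/d)·9^d.
Divisors of 5: 1, 5; μ(5/d) for each: -1, 1.
Σ = − 9^1 + 9^5 = 59040.
N = 59040/5 = 11808.

11808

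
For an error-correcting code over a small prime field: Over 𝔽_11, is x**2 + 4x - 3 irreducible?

Yes

Write f(x) = x**2 + 4x - 3.
Check each element of 𝔽_11 for a root: f(0)=8, f(1)=2, f(2)=9, f(3)=7, f(4)=7, f(5)=9, f(6)=2, f(7)=8, f(8)=5, f(9)=4, f(10)=5.
No roots. A degree-2 polynomial over a field with no linear factor is irreducible.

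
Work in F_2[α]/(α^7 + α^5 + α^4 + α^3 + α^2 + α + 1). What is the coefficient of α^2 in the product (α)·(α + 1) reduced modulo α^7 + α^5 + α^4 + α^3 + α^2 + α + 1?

1

Multiply in F_2[α]: (α)·(α + 1) = α^2 + α.
Reduced: α^2 + α.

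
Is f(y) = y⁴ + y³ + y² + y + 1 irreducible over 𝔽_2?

Yes

Check for roots in 𝔽_2: f(0) = 1; f(1) = 1.
No roots, so no linear factors.
Monic irreducibles of degree 2 over GF(2): y² + y + 1.
None of them divide f (all give nonzero remainder).
No irreducible factor of degree ≤ 2 exists, so f is irreducible over GF(2).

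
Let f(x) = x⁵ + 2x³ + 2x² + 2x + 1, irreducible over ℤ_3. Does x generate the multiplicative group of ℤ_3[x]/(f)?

|GF(3^5)^×| = 3^5 − 1 = 242. Prime factorization: 242 = 2·11^2.
f is primitive ⇔ x has order 242 in GF(3)[x]/(f), i.e. x^(242/q) ≠ 1 for each prime q | 242.
x^(121) mod f = 2.
x^(22) mod f = 1
Since x^(22) = 1, the order of x divides 22 < 242; not primitive.

No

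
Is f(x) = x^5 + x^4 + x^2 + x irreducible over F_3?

Check for roots in F_3: f(0) = 0 → root; f(1) = 1; f(2) = 0 → root.
f(0) = 0, so (x) divides f(x); f is reducible.

No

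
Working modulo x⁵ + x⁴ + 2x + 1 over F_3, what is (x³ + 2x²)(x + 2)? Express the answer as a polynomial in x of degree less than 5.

x^4 + x^3 + x^2

Multiply in F_3[x]: (x³ + 2x²)·(x + 2) = x⁴ + x³ + x².
Reduced: x⁴ + x³ + x².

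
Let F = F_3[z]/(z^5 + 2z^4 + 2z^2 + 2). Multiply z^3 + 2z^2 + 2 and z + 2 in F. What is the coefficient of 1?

1

Multiply in F_3[z]: (z^3 + 2z^2 + 2)·(z + 2) = z^4 + z^3 + z^2 + 2z + 1.
Reduced: z^4 + z^3 + z^2 + 2z + 1.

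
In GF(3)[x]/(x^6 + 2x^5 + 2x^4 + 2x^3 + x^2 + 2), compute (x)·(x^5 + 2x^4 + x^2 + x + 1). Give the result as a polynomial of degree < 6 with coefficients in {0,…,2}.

x^4 + 2x^3 + x + 1

Multiply in GF(3)[x]: (x)·(x^5 + 2x^4 + x^2 + x + 1) = x^6 + 2x^5 + x^3 + x^2 + x.
Reduce using x^6 ≡ x^5 + x^4 + x^3 + 2x^2 + 1 (mod x^6 + 2x^5 + 2x^4 + 2x^3 + x^2 + 2).
Reduced: x^4 + 2x^3 + x + 1.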